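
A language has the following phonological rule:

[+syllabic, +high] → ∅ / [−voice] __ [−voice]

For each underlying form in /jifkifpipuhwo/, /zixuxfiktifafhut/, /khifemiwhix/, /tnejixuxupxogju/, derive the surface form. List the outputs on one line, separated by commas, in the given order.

/jifkifpipuhwo/: /i/ is a high vowel flanked by voiceless consonants /k/ and /f/, so it deletes. /i/ is a high vowel flanked by voiceless consonants /p/ and /p/, so it deletes. /u/ is a high vowel flanked by voiceless consonants /p/ and /h/, so it deletes. → [jifkfpphwo].
/zixuxfiktifafhut/: /u/ is a high vowel flanked by voiceless consonants /x/ and /x/, so it deletes. /i/ is a high vowel flanked by voiceless consonants /f/ and /k/, so it deletes. /i/ is a high vowel flanked by voiceless consonants /t/ and /f/, so it deletes. /u/ is a high vowel flanked by voiceless consonants /h/ and /t/, so it deletes. → [zixxfktfafht].
/khifemiwhix/: /i/ is a high vowel flanked by voiceless consonants /h/ and /f/, so it deletes. /i/ is a high vowel flanked by voiceless consonants /h/ and /x/, so it deletes. → [khfemiwhx].
/tnejixuxupxogju/: /u/ is a high vowel flanked by voiceless consonants /x/ and /x/, so it deletes. /u/ is a high vowel flanked by voiceless consonants /x/ and /p/, so it deletes. → [tnejixxpxogju].

jifkfpphwo, zixxfktfafht, khfemiwhx, tnejixxpxogju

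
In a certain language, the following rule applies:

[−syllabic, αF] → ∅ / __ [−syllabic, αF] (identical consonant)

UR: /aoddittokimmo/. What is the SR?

/dd/ is a geminate; the first /d/ deletes.
/tt/ is a geminate; the first /t/ deletes.
/mm/ is a geminate; the first /m/ deletes.
Surface form: [aoditokimo].

aoditokimo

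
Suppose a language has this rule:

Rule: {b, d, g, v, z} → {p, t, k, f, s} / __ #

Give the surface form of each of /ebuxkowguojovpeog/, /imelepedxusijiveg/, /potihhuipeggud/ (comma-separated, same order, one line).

/ebuxkowguojovpeog/: /g/ is a voiced obstruent in word-final position, so it devoices to [k]. → [ebuxkowguojovpeok].
/imelepedxusijiveg/: /g/ is a voiced obstruent in word-final position, so it devoices to [k]. → [imelepedxusijivek].
/potihhuipeggud/: /d/ is a voiced obstruent in word-final position, so it devoices to [t]. → [potihhuipeggut].

ebuxkowguojovpeok, imelepedxusijivek, potihhuipeggut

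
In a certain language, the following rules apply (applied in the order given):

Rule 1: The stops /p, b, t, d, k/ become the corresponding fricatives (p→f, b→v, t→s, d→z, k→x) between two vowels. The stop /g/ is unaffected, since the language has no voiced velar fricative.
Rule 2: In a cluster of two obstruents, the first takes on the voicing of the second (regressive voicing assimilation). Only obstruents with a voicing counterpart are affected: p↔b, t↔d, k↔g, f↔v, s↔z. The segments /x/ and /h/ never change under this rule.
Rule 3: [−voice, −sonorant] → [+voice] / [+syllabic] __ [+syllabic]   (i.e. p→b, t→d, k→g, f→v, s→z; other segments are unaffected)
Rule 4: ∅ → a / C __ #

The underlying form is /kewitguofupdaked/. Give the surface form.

Rule 1 (intervocalic spirantization): /k/ is a stop between vowels /a/ and /e/, so it spirantizes to the fricative [x]. /kewitguofupdaked/ → kewitguofupdaxed.
Rule 2 (regressive voicing assimilation): /t/ precedes the voiced obstruent /g/, so it voices to [d] by assimilation. /p/ precedes the voiced obstruent /d/, so it voices to [b] by assimilation. /kewitguofupdaxed/ → kewidguofubdaxed.
Rule 3 (intervocalic voicing): /f/ is a voiceless obstruent between vowels /o/ and /u/, so it voices to [v]. /kewidguofubdaxed/ → kewidguovubdaxed.
Rule 4 (final a-epenthesis): the form ends in the consonant /d/, so [a] is inserted word-finally. /kewidguovubdaxed/ → kewidguovubdaxeda.

kewidguovubdaxeda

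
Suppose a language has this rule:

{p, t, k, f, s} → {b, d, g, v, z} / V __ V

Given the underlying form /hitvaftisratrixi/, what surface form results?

No segment of /hitvaftisratrixi/ meets the structural description of the rule, so the form surfaces unchanged.

hitvaftisratrixi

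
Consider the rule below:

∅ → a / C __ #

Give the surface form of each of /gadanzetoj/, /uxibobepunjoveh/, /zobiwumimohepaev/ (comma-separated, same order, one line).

gadanzetoja, uxibobepunjoveha, zobiwumimohepaeva

/gadanzetoj/: the form ends in the consonant /j/, so [a] is inserted word-finally. → [gadanzetoja].
/uxibobepunjoveh/: the form ends in the consonant /h/, so [a] is inserted word-finally. → [uxibobepunjoveha].
/zobiwumimohepaev/: the form ends in the consonant /v/, so [a] is inserted word-finally. → [zobiwumimohepaeva].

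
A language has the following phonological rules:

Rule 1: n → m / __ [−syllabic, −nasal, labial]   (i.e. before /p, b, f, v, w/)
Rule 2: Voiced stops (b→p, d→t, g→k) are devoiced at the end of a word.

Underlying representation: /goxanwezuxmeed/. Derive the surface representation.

goxamwezuxmeet

Rule 1 (nasal place assimilation): /n/ precedes the labial consonant /w/, so it assimilates in place to [m]. /goxanwezuxmeed/ → goxamwezuxmeed.
Rule 2 (final devoicing): /d/ is a voiced stop in word-final position, so it devoices to [t]. /goxamwezuxmeed/ → goxamwezuxmeet.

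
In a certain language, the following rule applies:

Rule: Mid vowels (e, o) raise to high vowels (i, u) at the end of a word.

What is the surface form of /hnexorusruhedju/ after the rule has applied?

hnexorusruhedju

No segment of /hnexorusruhedju/ meets the structural description of the rule, so the form surfaces unchanged.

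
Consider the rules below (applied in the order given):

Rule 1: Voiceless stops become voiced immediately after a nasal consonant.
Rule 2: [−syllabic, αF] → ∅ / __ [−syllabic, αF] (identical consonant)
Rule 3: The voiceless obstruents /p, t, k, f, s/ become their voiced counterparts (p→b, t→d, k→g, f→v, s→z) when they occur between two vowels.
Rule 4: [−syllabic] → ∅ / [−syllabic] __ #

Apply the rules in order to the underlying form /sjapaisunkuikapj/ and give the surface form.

sjabaizunguigap

Rule 1 (post-nasal voicing): /k/ is a voiceless stop immediately after the nasal /n/, so it voices to [g]. /sjapaisunkuikapj/ → sjapaisunguikapj.
Rule 2 (degemination): no segment meets the environment; /sjapaisunguikapj/ is unchanged.
Rule 3 (intervocalic voicing): /p/ is a voiceless obstruent between vowels /a/ and /a/, so it voices to [b]. /s/ is a voiceless obstruent between vowels /i/ and /u/, so it voices to [z]. /k/ is a voiceless obstruent between vowels /i/ and /a/, so it voices to [g]. /sjapaisunguikapj/ → sjabaizunguigapj.
Rule 4 (final cluster simplification): /j/ is the second consonant of a word-final cluster /pj/, so it deletes. /sjabaizunguigapj/ → sjabaizunguigap.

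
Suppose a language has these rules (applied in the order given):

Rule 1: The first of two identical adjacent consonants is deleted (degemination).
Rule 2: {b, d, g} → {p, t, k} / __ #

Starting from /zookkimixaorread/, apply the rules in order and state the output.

Rule 1 (degemination): /kk/ is a geminate; the first /k/ deletes. /rr/ is a geminate; the first /r/ deletes. /zookkimixaorread/ → zookimixaoread.
Rule 2 (final devoicing): /d/ is a voiced stop in word-final position, so it devoices to [t]. /zookimixaoread/ → zookimixaoreat.

zookimixaoreat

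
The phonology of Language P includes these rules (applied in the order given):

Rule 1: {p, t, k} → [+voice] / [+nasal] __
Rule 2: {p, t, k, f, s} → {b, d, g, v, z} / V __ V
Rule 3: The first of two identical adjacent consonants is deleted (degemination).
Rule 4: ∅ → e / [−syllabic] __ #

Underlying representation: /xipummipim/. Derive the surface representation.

Rule 1 (post-nasal voicing): no segment meets the environment; /xipummipim/ is unchanged.
Rule 2 (intervocalic voicing): /p/ is a voiceless obstruent between vowels /i/ and /u/, so it voices to [b]. /p/ is a voiceless obstruent between vowels /i/ and /i/, so it voices to [b]. /xipummipim/ → xibummibim.
Rule 3 (degemination): /mm/ is a geminate; the first /m/ deletes. /xibummibim/ → xibumibim.
Rule 4 (final e-epenthesis): the form ends in the consonant /m/, so [e] is inserted word-finally. /xibumibim/ → xibumibime.

xibumibime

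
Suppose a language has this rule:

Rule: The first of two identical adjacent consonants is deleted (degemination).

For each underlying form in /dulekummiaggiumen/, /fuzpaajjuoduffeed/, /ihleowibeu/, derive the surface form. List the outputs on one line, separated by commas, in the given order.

dulekumiagiumen, fuzpaajuodufeed, ihleowibeu

/dulekummiaggiumen/: /mm/ is a geminate; the first /m/ deletes. /gg/ is a geminate; the first /g/ deletes. → [dulekumiagiumen].
/fuzpaajjuoduffeed/: /jj/ is a geminate; the first /j/ deletes. /ff/ is a geminate; the first /f/ deletes. → [fuzpaajuodufeed].
/ihleowibeu/: the rule's environment is not met; surfaces unchanged as [ihleowibeu].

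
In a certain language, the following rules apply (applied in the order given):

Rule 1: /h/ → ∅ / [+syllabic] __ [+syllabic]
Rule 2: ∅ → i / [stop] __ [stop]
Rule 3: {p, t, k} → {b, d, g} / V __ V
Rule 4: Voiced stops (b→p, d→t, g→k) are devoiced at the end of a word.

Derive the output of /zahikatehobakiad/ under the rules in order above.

zaigadeobagiat

Rule 1 (intervocalic h-deletion): /h/ occurs between vowels /a/ and /i/, so it deletes. /h/ occurs between vowels /e/ and /o/, so it deletes. /zahikatehobakiad/ → zaikateobakiad.
Rule 2 (stop-cluster i-epenthesis): no segment meets the environment; /zaikateobakiad/ is unchanged.
Rule 3 (intervocalic voicing): /k/ is a voiceless stop between vowels /i/ and /a/, so it voices to [g]. /t/ is a voiceless stop between vowels /a/ and /e/, so it voices to [d]. /k/ is a voiceless stop between vowels /a/ and /i/, so it voices to [g]. /zaikateobakiad/ → zaigadeobagiad.
Rule 4 (final devoicing): /d/ is a voiced stop in word-final position, so it devoices to [t]. /zaigadeobagiad/ → zaigadeobagiat.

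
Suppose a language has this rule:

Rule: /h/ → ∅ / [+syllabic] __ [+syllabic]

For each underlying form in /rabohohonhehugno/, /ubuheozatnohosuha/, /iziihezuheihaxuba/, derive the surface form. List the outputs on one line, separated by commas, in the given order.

rabooonheugno, ubueozatnoosua, iziiezueiaxuba

/rabohohonhehugno/: /h/ occurs between vowels /o/ and /o/, so it deletes. /h/ occurs between vowels /o/ and /o/, so it deletes. /h/ occurs between vowels /e/ and /u/, so it deletes. → [rabooonheugno].
/ubuheozatnohosuha/: /h/ occurs between vowels /u/ and /e/, so it deletes. /h/ occurs between vowels /o/ and /o/, so it deletes. /h/ occurs between vowels /u/ and /a/, so it deletes. → [ubueozatnoosua].
/iziihezuheihaxuba/: /h/ occurs between vowels /i/ and /e/, so it deletes. /h/ occurs between vowels /u/ and /e/, so it deletes. /h/ occurs between vowels /i/ and /a/, so it deletes. → [iziiezueiaxuba].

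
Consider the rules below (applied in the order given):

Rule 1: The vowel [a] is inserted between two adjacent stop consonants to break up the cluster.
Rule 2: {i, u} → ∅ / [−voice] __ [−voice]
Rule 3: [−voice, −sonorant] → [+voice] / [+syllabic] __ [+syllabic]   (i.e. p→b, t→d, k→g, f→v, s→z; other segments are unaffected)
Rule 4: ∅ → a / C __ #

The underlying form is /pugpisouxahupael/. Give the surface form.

pugapsouxahpaela

Rule 1 (stop-cluster a-epenthesis): /g/ and /p/ form a stop–stop cluster, so [a] is inserted between them. /pugpisouxahupael/ → pugapisouxahupael.
Rule 2 (high vowel syncope): /i/ is a high vowel flanked by voiceless consonants /p/ and /s/, so it deletes. /u/ is a high vowel flanked by voiceless consonants /h/ and /p/, so it deletes. /pugapisouxahupael/ → pugapsouxahpael.
Rule 3 (intervocalic voicing): no segment meets the environment; /pugapsouxahpael/ is unchanged.
Rule 4 (final a-epenthesis): the form ends in the consonant /l/, so [a] is inserted word-finally. /pugapsouxahpael/ → pugapsouxahpaela.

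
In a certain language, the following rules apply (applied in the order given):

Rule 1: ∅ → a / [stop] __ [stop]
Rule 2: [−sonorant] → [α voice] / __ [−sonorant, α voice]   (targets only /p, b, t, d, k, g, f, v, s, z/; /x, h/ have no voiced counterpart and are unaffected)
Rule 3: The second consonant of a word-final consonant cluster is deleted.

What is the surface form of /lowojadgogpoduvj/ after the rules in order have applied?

Rule 1 (stop-cluster a-epenthesis): /d/ and /g/ form a stop–stop cluster, so [a] is inserted between them. /g/ and /p/ form a stop–stop cluster, so [a] is inserted between them. /lowojadgogpoduvj/ → lowojadagogapoduvj.
Rule 2 (regressive voicing assimilation): no segment meets the environment; /lowojadagogapoduvj/ is unchanged.
Rule 3 (final cluster simplification): /j/ is the second consonant of a word-final cluster /vj/, so it deletes. /lowojadagogapoduvj/ → lowojadagogapoduv.

lowojadagogapoduv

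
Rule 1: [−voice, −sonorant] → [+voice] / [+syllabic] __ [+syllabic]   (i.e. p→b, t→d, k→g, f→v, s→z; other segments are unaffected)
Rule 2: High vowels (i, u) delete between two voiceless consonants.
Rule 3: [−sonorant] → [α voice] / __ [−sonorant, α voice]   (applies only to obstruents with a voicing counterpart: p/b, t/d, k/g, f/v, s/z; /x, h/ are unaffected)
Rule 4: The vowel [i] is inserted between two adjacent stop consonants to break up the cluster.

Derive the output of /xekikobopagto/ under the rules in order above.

xegigobobakito

Rule 1 (intervocalic voicing): /k/ is a voiceless obstruent between vowels /e/ and /i/, so it voices to [g]. /k/ is a voiceless obstruent between vowels /i/ and /o/, so it voices to [g]. /p/ is a voiceless obstruent between vowels /o/ and /a/, so it voices to [b]. /xekikobopagto/ → xegigobobagto.
Rule 2 (high vowel syncope): no segment meets the environment; /xegigobobagto/ is unchanged.
Rule 3 (regressive voicing assimilation): /g/ precedes the voiceless obstruent /t/, so it devoices to [k] by assimilation. /xegigobobagto/ → xegigobobakto.
Rule 4 (stop-cluster i-epenthesis): /k/ and /t/ form a stop–stop cluster, so [i] is inserted between them. /xegigobobakto/ → xegigobobakito.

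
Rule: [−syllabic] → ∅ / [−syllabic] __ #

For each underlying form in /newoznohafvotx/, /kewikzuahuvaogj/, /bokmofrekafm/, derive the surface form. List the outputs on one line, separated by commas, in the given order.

/newoznohafvotx/: /x/ is the second consonant of a word-final cluster /tx/, so it deletes. → [newoznohafvot].
/kewikzuahuvaogj/: /j/ is the second consonant of a word-final cluster /gj/, so it deletes. → [kewikzuahuvaog].
/bokmofrekafm/: /m/ is the second consonant of a word-final cluster /fm/, so it deletes. → [bokmofrekaf].

newoznohafvot, kewikzuahuvaog, bokmofrekaf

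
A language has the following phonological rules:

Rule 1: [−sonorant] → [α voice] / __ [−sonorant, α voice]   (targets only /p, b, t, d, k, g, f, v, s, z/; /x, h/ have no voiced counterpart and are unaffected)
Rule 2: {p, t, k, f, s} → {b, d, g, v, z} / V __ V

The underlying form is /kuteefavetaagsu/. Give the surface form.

Rule 1 (regressive voicing assimilation): /g/ precedes the voiceless obstruent /s/, so it devoices to [k] by assimilation. /kuteefavetaagsu/ → kuteefavetaaksu.
Rule 2 (intervocalic voicing): /t/ is a voiceless obstruent between vowels /u/ and /e/, so it voices to [d]. /f/ is a voiceless obstruent between vowels /e/ and /a/, so it voices to [v]. /t/ is a voiceless obstruent between vowels /e/ and /a/, so it voices to [d]. /kuteefavetaaksu/ → kudeevavedaaksu.

kudeevavedaaksu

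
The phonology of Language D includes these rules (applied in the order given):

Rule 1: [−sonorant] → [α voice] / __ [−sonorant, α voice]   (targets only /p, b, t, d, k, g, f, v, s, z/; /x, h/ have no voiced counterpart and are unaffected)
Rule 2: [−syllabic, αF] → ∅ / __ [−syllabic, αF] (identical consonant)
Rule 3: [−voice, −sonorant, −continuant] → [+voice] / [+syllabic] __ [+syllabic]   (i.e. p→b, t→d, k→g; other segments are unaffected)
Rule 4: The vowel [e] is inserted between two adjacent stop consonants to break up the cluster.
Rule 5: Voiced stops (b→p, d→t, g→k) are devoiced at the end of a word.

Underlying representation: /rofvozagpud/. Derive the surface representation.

rovozakeput

Rule 1 (regressive voicing assimilation): /f/ precedes the voiced obstruent /v/, so it voices to [v] by assimilation. /g/ precedes the voiceless obstruent /p/, so it devoices to [k] by assimilation. /rofvozagpud/ → rovvozakpud.
Rule 2 (degemination): /vv/ is a geminate; the first /v/ deletes. /rovvozakpud/ → rovozakpud.
Rule 3 (intervocalic voicing): no segment meets the environment; /rovozakpud/ is unchanged.
Rule 4 (stop-cluster e-epenthesis): /k/ and /p/ form a stop–stop cluster, so [e] is inserted between them. /rovozakpud/ → rovozakepud.
Rule 5 (final devoicing): /d/ is a voiced stop in word-final position, so it devoices to [t]. /rovozakepud/ → rovozakeput.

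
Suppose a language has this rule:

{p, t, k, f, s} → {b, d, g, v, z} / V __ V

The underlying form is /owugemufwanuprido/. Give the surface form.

No segment of /owugemufwanuprido/ meets the structural description of the rule, so the form surfaces unchanged.

owugemufwanuprido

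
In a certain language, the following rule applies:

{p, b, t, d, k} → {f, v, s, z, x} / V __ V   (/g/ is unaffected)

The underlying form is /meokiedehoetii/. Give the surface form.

meoxiezehoesii

/k/ is a stop between vowels /o/ and /i/, so it spirantizes to the fricative [x].
/d/ is a stop between vowels /e/ and /e/, so it spirantizes to the fricative [z].
/t/ is a stop between vowels /e/ and /i/, so it spirantizes to the fricative [s].
Surface form: [meoxiezehoesii].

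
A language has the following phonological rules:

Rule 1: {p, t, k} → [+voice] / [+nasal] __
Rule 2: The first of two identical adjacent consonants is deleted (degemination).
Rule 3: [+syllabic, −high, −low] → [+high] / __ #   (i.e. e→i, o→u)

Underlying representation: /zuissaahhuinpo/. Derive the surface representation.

zuisaahuinbu

Rule 1 (post-nasal voicing): /p/ is a voiceless stop immediately after the nasal /n/, so it voices to [b]. /zuissaahhuinpo/ → zuissaahhuinbo.
Rule 2 (degemination): /ss/ is a geminate; the first /s/ deletes. /hh/ is a geminate; the first /h/ deletes. /zuissaahhuinbo/ → zuisaahuinbo.
Rule 3 (final vowel raising): /o/ is a mid vowel in word-final position, so it raises to [u]. /zuisaahuinbo/ → zuisaahuinbu.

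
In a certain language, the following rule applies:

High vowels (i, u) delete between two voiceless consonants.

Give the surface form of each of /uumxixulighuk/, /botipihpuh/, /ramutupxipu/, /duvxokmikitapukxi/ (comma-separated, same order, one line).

/uumxixulighuk/: /i/ is a high vowel flanked by voiceless consonants /x/ and /x/, so it deletes. /u/ is a high vowel flanked by voiceless consonants /h/ and /k/, so it deletes. → [uumxxulighk].
/botipihpuh/: /i/ is a high vowel flanked by voiceless consonants /t/ and /p/, so it deletes. /i/ is a high vowel flanked by voiceless consonants /p/ and /h/, so it deletes. /u/ is a high vowel flanked by voiceless consonants /p/ and /h/, so it deletes. → [botphph].
/ramutupxipu/: /u/ is a high vowel flanked by voiceless consonants /t/ and /p/, so it deletes. /i/ is a high vowel flanked by voiceless consonants /x/ and /p/, so it deletes. → [ramutpxpu].
/duvxokmikitapukxi/: /i/ is a high vowel flanked by voiceless consonants /k/ and /t/, so it deletes. /u/ is a high vowel flanked by voiceless consonants /p/ and /k/, so it deletes. → [duvxokmiktapkxi].

uumxxulighk, botphph, ramutpxpu, duvxokmiktapkxi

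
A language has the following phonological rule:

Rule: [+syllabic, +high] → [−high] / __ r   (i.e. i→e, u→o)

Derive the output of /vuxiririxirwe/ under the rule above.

Scanning /vuxiririxirwe/: /u/ at position 2 is not in the conditioning environment; /i/ is a high vowel immediately before /r/, so it lowers to [e]; /i/ is a high vowel immediately before /r/, so it lowers to [e]; /i/ at position 8 is not in the conditioning environment; /i/ is a high vowel immediately before /r/, so it lowers to [e].
Result: [vuxererixerwe].

vuxererixerwe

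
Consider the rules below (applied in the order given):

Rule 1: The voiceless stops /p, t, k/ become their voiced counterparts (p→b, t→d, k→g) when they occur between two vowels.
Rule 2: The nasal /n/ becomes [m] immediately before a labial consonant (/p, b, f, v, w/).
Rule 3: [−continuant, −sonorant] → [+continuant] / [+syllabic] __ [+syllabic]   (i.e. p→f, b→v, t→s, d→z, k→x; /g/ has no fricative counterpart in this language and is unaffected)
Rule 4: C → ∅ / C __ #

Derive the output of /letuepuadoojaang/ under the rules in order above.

Rule 1 (intervocalic voicing): /t/ is a voiceless stop between vowels /e/ and /u/, so it voices to [d]. /p/ is a voiceless stop between vowels /e/ and /u/, so it voices to [b]. /letuepuadoojaang/ → leduebuadoojaang.
Rule 2 (nasal place assimilation): no segment meets the environment; /leduebuadoojaang/ is unchanged.
Rule 3 (intervocalic spirantization): /d/ is a stop between vowels /e/ and /u/, so it spirantizes to the fricative [z]. /b/ is a stop between vowels /e/ and /u/, so it spirantizes to the fricative [v]. /d/ is a stop between vowels /a/ and /o/, so it spirantizes to the fricative [z]. /leduebuadoojaang/ → lezuevuazoojaang.
Rule 4 (final cluster simplification): /g/ is the second consonant of a word-final cluster /ng/, so it deletes. /lezuevuazoojaang/ → lezuevuazoojaan.

lezuevuazoojaan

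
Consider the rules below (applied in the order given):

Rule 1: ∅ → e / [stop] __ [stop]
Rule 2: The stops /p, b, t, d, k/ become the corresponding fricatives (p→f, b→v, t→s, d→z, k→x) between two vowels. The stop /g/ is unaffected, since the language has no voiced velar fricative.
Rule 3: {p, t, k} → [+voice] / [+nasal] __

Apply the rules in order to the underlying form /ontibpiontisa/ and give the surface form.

Rule 1 (stop-cluster e-epenthesis): /b/ and /p/ form a stop–stop cluster, so [e] is inserted between them. /ontibpiontisa/ → ontibepiontisa.
Rule 2 (intervocalic spirantization): /b/ is a stop between vowels /i/ and /e/, so it spirantizes to the fricative [v]. /p/ is a stop between vowels /e/ and /i/, so it spirantizes to the fricative [f]. /ontibepiontisa/ → ontivefiontisa.
Rule 3 (post-nasal voicing): /t/ is a voiceless stop immediately after the nasal /n/, so it voices to [d]. /t/ is a voiceless stop immediately after the nasal /n/, so it voices to [d]. /ontivefiontisa/ → ondivefiondisa.

ondivefiondisa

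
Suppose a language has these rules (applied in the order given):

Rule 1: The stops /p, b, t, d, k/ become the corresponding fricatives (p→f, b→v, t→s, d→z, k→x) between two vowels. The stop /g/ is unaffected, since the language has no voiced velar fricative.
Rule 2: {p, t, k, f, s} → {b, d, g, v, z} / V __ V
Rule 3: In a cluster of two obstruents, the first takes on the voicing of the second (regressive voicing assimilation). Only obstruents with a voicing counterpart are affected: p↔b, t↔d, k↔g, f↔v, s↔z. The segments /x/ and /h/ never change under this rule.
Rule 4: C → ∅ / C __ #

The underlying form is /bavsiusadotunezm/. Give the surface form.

Rule 1 (intervocalic spirantization): /d/ is a stop between vowels /a/ and /o/, so it spirantizes to the fricative [z]. /t/ is a stop between vowels /o/ and /u/, so it spirantizes to the fricative [s]. /bavsiusadotunezm/ → bavsiusazosunezm.
Rule 2 (intervocalic voicing): /s/ is a voiceless obstruent between vowels /u/ and /a/, so it voices to [z]. /s/ is a voiceless obstruent between vowels /o/ and /u/, so it voices to [z]. /bavsiusazosunezm/ → bavsiuzazozunezm.
Rule 3 (regressive voicing assimilation): /v/ precedes the voiceless obstruent /s/, so it devoices to [f] by assimilation. /bavsiuzazozunezm/ → bafsiuzazozunezm.
Rule 4 (final cluster simplification): /m/ is the second consonant of a word-final cluster /zm/, so it deletes. /bafsiuzazozunezm/ → bafsiuzazozunez.

bafsiuzazozunez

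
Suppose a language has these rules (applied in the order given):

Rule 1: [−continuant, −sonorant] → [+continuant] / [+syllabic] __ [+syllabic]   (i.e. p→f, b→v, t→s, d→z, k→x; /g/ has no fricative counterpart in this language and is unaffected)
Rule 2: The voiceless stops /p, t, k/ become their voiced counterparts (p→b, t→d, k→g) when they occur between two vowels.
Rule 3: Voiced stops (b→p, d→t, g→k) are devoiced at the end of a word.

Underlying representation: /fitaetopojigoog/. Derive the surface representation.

fisaesofojigook

Rule 1 (intervocalic spirantization): /t/ is a stop between vowels /i/ and /a/, so it spirantizes to the fricative [s]. /t/ is a stop between vowels /e/ and /o/, so it spirantizes to the fricative [s]. /p/ is a stop between vowels /o/ and /o/, so it spirantizes to the fricative [f]. /fitaetopojigoog/ → fisaesofojigoog.
Rule 2 (intervocalic voicing): no segment meets the environment; /fisaesofojigoog/ is unchanged.
Rule 3 (final devoicing): /g/ is a voiced stop in word-final position, so it devoices to [k]. /fisaesofojigoog/ → fisaesofojigook.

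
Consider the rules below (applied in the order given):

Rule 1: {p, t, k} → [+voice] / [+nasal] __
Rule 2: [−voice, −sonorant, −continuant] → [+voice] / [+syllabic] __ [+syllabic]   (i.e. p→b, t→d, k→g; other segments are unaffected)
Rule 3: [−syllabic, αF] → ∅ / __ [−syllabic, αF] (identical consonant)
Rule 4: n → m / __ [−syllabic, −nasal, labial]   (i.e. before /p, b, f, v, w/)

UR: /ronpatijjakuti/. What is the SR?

Rule 1 (post-nasal voicing): /p/ is a voiceless stop immediately after the nasal /n/, so it voices to [b]. /ronpatijjakuti/ → ronbatijjakuti.
Rule 2 (intervocalic voicing): /t/ is a voiceless stop between vowels /a/ and /i/, so it voices to [d]. /k/ is a voiceless stop between vowels /a/ and /u/, so it voices to [g]. /t/ is a voiceless stop between vowels /u/ and /i/, so it voices to [d]. /ronbatijjakuti/ → ronbadijjagudi.
Rule 3 (degemination): /jj/ is a geminate; the first /j/ deletes. /ronbadijjagudi/ → ronbadijagudi.
Rule 4 (nasal place assimilation): /n/ precedes the labial consonant /b/, so it assimilates in place to [m]. /ronbadijagudi/ → rombadijagudi.

rombadijagudi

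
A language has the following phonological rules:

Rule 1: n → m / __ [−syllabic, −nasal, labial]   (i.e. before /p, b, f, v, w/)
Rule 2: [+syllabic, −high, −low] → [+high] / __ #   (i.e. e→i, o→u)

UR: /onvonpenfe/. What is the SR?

omvompemfi

Rule 1 (nasal place assimilation): /n/ precedes the labial consonant /v/, so it assimilates in place to [m]. /n/ precedes the labial consonant /p/, so it assimilates in place to [m]. /n/ precedes the labial consonant /f/, so it assimilates in place to [m]. /onvonpenfe/ → omvompemfe.
Rule 2 (final vowel raising): /e/ is a mid vowel in word-final position, so it raises to [i]. /omvompemfe/ → omvompemfi.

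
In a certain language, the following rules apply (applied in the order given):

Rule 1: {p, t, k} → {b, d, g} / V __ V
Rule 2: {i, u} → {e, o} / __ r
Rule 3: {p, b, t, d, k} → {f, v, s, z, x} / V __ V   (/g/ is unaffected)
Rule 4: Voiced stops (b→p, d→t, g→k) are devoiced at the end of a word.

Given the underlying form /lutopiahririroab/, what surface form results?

luzoviahrereroap

Rule 1 (intervocalic voicing): /t/ is a voiceless stop between vowels /u/ and /o/, so it voices to [d]. /p/ is a voiceless stop between vowels /o/ and /i/, so it voices to [b]. /lutopiahririroab/ → ludobiahririroab.
Rule 2 (pre-rhotic lowering): /i/ is a high vowel immediately before /r/, so it lowers to [e]. /i/ is a high vowel immediately before /r/, so it lowers to [e]. /ludobiahririroab/ → ludobiahrereroab.
Rule 3 (intervocalic spirantization): /d/ is a stop between vowels /u/ and /o/, so it spirantizes to the fricative [z]. /b/ is a stop between vowels /o/ and /i/, so it spirantizes to the fricative [v]. /ludobiahrereroab/ → luzoviahrereroab.
Rule 4 (final devoicing): /b/ is a voiced stop in word-final position, so it devoices to [p]. /luzoviahrereroab/ → luzoviahrereroap.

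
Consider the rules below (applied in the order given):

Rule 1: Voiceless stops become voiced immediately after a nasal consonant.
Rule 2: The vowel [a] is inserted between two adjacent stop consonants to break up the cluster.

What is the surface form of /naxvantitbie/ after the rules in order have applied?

Rule 1 (post-nasal voicing): /t/ is a voiceless stop immediately after the nasal /n/, so it voices to [d]. /naxvantitbie/ → naxvanditbie.
Rule 2 (stop-cluster a-epenthesis): /t/ and /b/ form a stop–stop cluster, so [a] is inserted between them. /naxvanditbie/ → naxvanditabie.

naxvanditabie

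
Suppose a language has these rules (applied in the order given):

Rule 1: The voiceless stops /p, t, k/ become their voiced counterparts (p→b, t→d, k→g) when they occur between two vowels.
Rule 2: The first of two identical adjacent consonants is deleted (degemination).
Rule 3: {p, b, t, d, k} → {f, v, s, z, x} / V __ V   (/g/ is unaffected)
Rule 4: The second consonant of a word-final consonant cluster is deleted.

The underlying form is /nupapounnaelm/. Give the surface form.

nuvavounael

Rule 1 (intervocalic voicing): /p/ is a voiceless stop between vowels /u/ and /a/, so it voices to [b]. /p/ is a voiceless stop between vowels /a/ and /o/, so it voices to [b]. /nupapounnaelm/ → nubabounnaelm.
Rule 2 (degemination): /nn/ is a geminate; the first /n/ deletes. /nubabounnaelm/ → nubabounaelm.
Rule 3 (intervocalic spirantization): /b/ is a stop between vowels /u/ and /a/, so it spirantizes to the fricative [v]. /b/ is a stop between vowels /a/ and /o/, so it spirantizes to the fricative [v]. /nubabounaelm/ → nuvavounaelm.
Rule 4 (final cluster simplification): /m/ is the second consonant of a word-final cluster /lm/, so it deletes. /nuvavounaelm/ → nuvavounael.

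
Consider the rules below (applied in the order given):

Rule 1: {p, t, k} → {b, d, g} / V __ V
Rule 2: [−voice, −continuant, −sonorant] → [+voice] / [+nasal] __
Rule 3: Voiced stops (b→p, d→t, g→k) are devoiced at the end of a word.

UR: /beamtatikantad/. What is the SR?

beamdadigandat

Rule 1 (intervocalic voicing): /t/ is a voiceless stop between vowels /a/ and /i/, so it voices to [d]. /k/ is a voiceless stop between vowels /i/ and /a/, so it voices to [g]. /beamtatikantad/ → beamtadigantad.
Rule 2 (post-nasal voicing): /t/ is a voiceless stop immediately after the nasal /m/, so it voices to [d]. /t/ is a voiceless stop immediately after the nasal /n/, so it voices to [d]. /beamtadigantad/ → beamdadigandad.
Rule 3 (final devoicing): /d/ is a voiced stop in word-final position, so it devoices to [t]. /beamdadigandad/ → beamdadigandat.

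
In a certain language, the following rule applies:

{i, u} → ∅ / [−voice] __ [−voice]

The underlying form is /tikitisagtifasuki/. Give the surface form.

/i/ is a high vowel flanked by voiceless consonants /t/ and /k/, so it deletes.
/i/ is a high vowel flanked by voiceless consonants /k/ and /t/, so it deletes.
/i/ is a high vowel flanked by voiceless consonants /t/ and /s/, so it deletes.
/i/ is a high vowel flanked by voiceless consonants /t/ and /f/, so it deletes.
/u/ is a high vowel flanked by voiceless consonants /s/ and /k/, so it deletes.
The other instance of /i/ does not occur in the required environment and remains unchanged.
Surface form: [tktsagtfaski].

tktsagtfaski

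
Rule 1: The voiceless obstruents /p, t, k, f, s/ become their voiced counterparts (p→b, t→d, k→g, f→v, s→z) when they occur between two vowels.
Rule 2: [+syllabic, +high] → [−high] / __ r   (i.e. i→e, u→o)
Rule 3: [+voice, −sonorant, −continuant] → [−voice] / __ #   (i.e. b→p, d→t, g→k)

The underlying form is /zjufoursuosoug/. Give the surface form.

zjuvoorsuozouk

Rule 1 (intervocalic voicing): /f/ is a voiceless obstruent between vowels /u/ and /o/, so it voices to [v]. /s/ is a voiceless obstruent between vowels /o/ and /o/, so it voices to [z]. /zjufoursuosoug/ → zjuvoursuozoug.
Rule 2 (pre-rhotic lowering): /u/ is a high vowel immediately before /r/, so it lowers to [o]. /zjuvoursuozoug/ → zjuvoorsuozoug.
Rule 3 (final devoicing): /g/ is a voiced stop in word-final position, so it devoices to [k]. /zjuvoorsuozoug/ → zjuvoorsuozouk.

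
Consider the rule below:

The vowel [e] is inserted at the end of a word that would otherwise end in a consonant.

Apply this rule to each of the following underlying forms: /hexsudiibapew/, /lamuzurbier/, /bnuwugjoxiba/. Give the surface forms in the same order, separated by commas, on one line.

hexsudiibapewe, lamuzurbiere, bnuwugjoxiba

/hexsudiibapew/: the form ends in the consonant /w/, so [e] is inserted word-finally. → [hexsudiibapewe].
/lamuzurbier/: the form ends in the consonant /r/, so [e] is inserted word-finally. → [lamuzurbiere].
/bnuwugjoxiba/: the rule's environment is not met; surfaces unchanged as [bnuwugjoxiba].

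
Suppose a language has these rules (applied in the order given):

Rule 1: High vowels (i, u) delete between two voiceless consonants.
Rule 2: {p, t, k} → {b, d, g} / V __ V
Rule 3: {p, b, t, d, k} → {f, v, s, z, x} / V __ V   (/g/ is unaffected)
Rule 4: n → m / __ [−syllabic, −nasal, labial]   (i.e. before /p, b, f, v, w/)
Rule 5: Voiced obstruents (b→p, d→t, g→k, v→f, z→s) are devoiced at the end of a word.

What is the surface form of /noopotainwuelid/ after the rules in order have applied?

noovozaimwuelit

Rule 1 (high vowel syncope): no segment meets the environment; /noopotainwuelid/ is unchanged.
Rule 2 (intervocalic voicing): /p/ is a voiceless stop between vowels /o/ and /o/, so it voices to [b]. /t/ is a voiceless stop between vowels /o/ and /a/, so it voices to [d]. /noopotainwuelid/ → noobodainwuelid.
Rule 3 (intervocalic spirantization): /b/ is a stop between vowels /o/ and /o/, so it spirantizes to the fricative [v]. /d/ is a stop between vowels /o/ and /a/, so it spirantizes to the fricative [z]. /noobodainwuelid/ → noovozainwuelid.
Rule 4 (nasal place assimilation): /n/ precedes the labial consonant /w/, so it assimilates in place to [m]. /noovozainwuelid/ → noovozaimwuelid.
Rule 5 (final devoicing): /d/ is a voiced obstruent in word-final position, so it devoices to [t]. /noovozaimwuelid/ → noovozaimwuelit.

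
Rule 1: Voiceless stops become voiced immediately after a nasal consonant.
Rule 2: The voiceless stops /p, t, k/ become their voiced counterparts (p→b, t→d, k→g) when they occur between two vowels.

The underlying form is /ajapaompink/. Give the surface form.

Rule 1 (post-nasal voicing): /p/ is a voiceless stop immediately after the nasal /m/, so it voices to [b]. /k/ is a voiceless stop immediately after the nasal /n/, so it voices to [g]. /ajapaompink/ → ajapaombing.
Rule 2 (intervocalic voicing): /p/ is a voiceless stop between vowels /a/ and /a/, so it voices to [b]. /ajapaombing/ → ajabaombing.

ajabaombing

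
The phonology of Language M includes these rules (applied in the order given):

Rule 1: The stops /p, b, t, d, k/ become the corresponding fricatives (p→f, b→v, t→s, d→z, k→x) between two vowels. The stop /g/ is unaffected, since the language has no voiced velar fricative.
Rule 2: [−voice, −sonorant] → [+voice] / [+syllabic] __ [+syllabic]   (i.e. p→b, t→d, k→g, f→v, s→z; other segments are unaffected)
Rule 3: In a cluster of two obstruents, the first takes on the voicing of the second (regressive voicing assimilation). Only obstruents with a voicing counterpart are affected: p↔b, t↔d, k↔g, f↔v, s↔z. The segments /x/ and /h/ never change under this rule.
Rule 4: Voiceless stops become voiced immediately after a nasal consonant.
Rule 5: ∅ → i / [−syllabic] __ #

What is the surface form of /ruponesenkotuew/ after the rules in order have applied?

ruvonezengozuewi

Rule 1 (intervocalic spirantization): /p/ is a stop between vowels /u/ and /o/, so it spirantizes to the fricative [f]. /t/ is a stop between vowels /o/ and /u/, so it spirantizes to the fricative [s]. /ruponesenkotuew/ → rufonesenkosuew.
Rule 2 (intervocalic voicing): /f/ is a voiceless obstruent between vowels /u/ and /o/, so it voices to [v]. /s/ is a voiceless obstruent between vowels /e/ and /e/, so it voices to [z]. /s/ is a voiceless obstruent between vowels /o/ and /u/, so it voices to [z]. /rufonesenkosuew/ → ruvonezenkozuew.
Rule 3 (regressive voicing assimilation): no segment meets the environment; /ruvonezenkozuew/ is unchanged.
Rule 4 (post-nasal voicing): /k/ is a voiceless stop immediately after the nasal /n/, so it voices to [g]. /ruvonezenkozuew/ → ruvonezengozuew.
Rule 5 (final i-epenthesis): the form ends in the consonant /w/, so [i] is inserted word-finally. /ruvonezengozuew/ → ruvonezengozuewi.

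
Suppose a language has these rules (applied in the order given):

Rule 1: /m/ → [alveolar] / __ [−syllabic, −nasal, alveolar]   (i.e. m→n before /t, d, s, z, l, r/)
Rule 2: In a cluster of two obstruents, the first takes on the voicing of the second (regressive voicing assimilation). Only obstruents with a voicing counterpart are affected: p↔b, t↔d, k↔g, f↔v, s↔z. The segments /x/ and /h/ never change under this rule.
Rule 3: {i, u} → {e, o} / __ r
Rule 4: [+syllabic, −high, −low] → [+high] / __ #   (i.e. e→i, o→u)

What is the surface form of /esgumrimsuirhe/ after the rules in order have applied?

ezgunrinsuerhi

Rule 1 (nasal place assimilation): /m/ precedes the alveolar consonant /r/, so it assimilates in place to [n]. /m/ precedes the alveolar consonant /s/, so it assimilates in place to [n]. /esgumrimsuirhe/ → esgunrinsuirhe.
Rule 2 (regressive voicing assimilation): /s/ precedes the voiced obstruent /g/, so it voices to [z] by assimilation. /esgunrinsuirhe/ → ezgunrinsuirhe.
Rule 3 (pre-rhotic lowering): /i/ is a high vowel immediately before /r/, so it lowers to [e]. /ezgunrinsuirhe/ → ezgunrinsuerhe.
Rule 4 (final vowel raising): /e/ is a mid vowel in word-final position, so it raises to [i]. /ezgunrinsuerhe/ → ezgunrinsuerhi.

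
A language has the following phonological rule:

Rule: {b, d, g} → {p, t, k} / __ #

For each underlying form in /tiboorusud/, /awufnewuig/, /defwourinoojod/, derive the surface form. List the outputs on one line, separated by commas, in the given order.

/tiboorusud/: /d/ is a voiced stop in word-final position, so it devoices to [t]. → [tiboorusut].
/awufnewuig/: /g/ is a voiced stop in word-final position, so it devoices to [k]. → [awufnewuik].
/defwourinoojod/: /d/ is a voiced stop in word-final position, so it devoices to [t]. → [defwourinoojot].

tiboorusut, awufnewuik, defwourinoojot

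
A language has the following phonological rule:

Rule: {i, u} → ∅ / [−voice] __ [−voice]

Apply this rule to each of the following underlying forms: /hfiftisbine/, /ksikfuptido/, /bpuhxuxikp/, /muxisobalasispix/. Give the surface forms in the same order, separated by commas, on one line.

hfftsbine, kskfptido, bphxxkp, muxsobalasspx

/hfiftisbine/: /i/ is a high vowel flanked by voiceless consonants /f/ and /f/, so it deletes. /i/ is a high vowel flanked by voiceless consonants /t/ and /s/, so it deletes. → [hfftsbine].
/ksikfuptido/: /i/ is a high vowel flanked by voiceless consonants /s/ and /k/, so it deletes. /u/ is a high vowel flanked by voiceless consonants /f/ and /p/, so it deletes. → [kskfptido].
/bpuhxuxikp/: /u/ is a high vowel flanked by voiceless consonants /p/ and /h/, so it deletes. /u/ is a high vowel flanked by voiceless consonants /x/ and /x/, so it deletes. /i/ is a high vowel flanked by voiceless consonants /x/ and /k/, so it deletes. → [bphxxkp].
/muxisobalasispix/: /i/ is a high vowel flanked by voiceless consonants /x/ and /s/, so it deletes. /i/ is a high vowel flanked by voiceless consonants /s/ and /s/, so it deletes. /i/ is a high vowel flanked by voiceless consonants /p/ and /x/, so it deletes. → [muxsobalasspx].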